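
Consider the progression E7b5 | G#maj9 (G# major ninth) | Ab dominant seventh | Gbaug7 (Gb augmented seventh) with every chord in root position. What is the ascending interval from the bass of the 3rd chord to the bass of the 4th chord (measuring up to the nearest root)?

The roots are Ab and Gb.
Ab up to Gb is 10 semitones, a half step narrower than a major seventh, so the interval is minor.

m7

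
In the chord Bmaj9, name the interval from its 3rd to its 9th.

Spelling the chord: B-D#-F#-A#-C#.
The 3rd is D# and the 9th is C#.
From D# to C#: 10 semitones over a seventh = minor.

minor 7th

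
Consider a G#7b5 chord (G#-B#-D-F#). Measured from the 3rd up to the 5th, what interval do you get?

diminished 3rd

That puts B# below D.
B# up to D is 2 semitones, a whole step narrower than a major third, so the interval is diminished.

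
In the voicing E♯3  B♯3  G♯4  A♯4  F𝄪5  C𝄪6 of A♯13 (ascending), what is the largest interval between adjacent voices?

Adjacent intervals: E♯3→B♯3 = perfect fifth; B♯3→G♯4 = minor sixth; G♯4→A♯4 = major second; A♯4→F𝄪5 = major sixth; F𝄪5→C𝄪6 = perfect fifth.
The largest is A♯4 to F𝄪5, a major sixth (9 semitones).

major sixth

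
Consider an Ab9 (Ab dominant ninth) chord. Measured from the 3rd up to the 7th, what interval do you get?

Spelling the chord: Ab-C-Eb-Gb-Bb.
So we need the interval from C up to Gb.
C up to Gb is 6 semitones, a half step narrower than a perfect fifth, so the interval is diminished.

diminished fifth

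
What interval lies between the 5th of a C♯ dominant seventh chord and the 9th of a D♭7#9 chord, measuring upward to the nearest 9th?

C♯ dominant seventh has G♯ as its 5th, and D♭7#9 has E as its 9th.
From G♯ to E: 8 semitones over a sixth = minor.

minor sixth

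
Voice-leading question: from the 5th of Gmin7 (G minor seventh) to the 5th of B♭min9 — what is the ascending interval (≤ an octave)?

minor 3rd

The 5th of Gmin7 (G minor seventh) is D; the 5th of B♭min9 is F.
D up to F is 3 semitones, a half step narrower than a major third, so the interval is minor.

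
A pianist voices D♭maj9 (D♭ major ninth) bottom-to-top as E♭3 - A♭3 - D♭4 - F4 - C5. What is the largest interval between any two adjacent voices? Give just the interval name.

Adjacent intervals: E♭3→A♭3 = perfect fourth; A♭3→D♭4 = perfect fourth; D♭4→F4 = major third; F4→C5 = perfect fifth.
The largest is F4 to C5, a perfect fifth (7 semitones).

perfect fifth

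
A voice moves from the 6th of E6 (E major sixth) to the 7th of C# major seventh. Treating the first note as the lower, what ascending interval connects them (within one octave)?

The 6th of E6 (E major sixth) is C#; the 7th of C# major seventh is B#.
C# up to B# spans 7 letter names and 11 semitones — a major seventh.

major seventh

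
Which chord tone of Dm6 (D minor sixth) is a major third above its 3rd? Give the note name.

The chord tones of D minor sixth are D–F–A–B.
The 3rd is F. A major third above F is A.
A is the chord's 5th.

A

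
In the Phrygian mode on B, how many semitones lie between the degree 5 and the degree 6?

The scale is B C D E F♯ G A.
F♯ up to G is a minor second — 1 semitone.

1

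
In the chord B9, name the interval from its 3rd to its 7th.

diminished fifth

The chord tones of B dominant ninth are B-D#-F#-A-C#.
So we need the interval from D# up to A.
D# up to A is 6 semitones, a half step narrower than a perfect fifth, so the interval is diminished.
That tritone between 3rd and 7th is what gives the dominant seventh its pull toward resolution.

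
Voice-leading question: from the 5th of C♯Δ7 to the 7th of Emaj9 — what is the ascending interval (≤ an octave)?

P5

The 5th of C♯Δ7 is G♯; the 7th of Emaj9 is D♯.
G♯ up to D♯ spans 5 letter names and 7 semitones — a perfect fifth.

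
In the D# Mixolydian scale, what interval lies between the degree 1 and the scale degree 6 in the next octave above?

The scale runs D# E# F## G# A# B# C#.
The degree 1 is D# and the 6th degree (up an octave) is B#.
From D# to B# is 21 semitones, exactly the major thirteenth.

M13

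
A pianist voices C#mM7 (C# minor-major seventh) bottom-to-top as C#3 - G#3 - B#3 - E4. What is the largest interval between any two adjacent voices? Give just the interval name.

perfect 5th

Adjacent intervals: C#3→G#3 = perfect fifth; G#3→B#3 = major third; B#3→E4 = diminished fourth.
The largest is C#3 to G#3, a perfect fifth (7 semitones).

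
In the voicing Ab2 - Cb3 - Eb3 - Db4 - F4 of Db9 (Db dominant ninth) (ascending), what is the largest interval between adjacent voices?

minor seventh

Adjacent intervals: Ab2→Cb3 = minor third; Cb3→Eb3 = major third; Eb3→Db4 = minor seventh; Db4→F4 = major third.
The largest is Eb3 to Db4, a minor seventh (10 semitones).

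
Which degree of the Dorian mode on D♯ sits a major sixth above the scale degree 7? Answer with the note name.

The scale is D♯ E♯ F♯ G♯ A♯ B♯ C♯.
The scale degree 7 is C♯; a major sixth above that is A♯ — scale degree 5.

A#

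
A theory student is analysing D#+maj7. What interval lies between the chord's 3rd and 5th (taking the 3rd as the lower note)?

major 3rd

D#maj7#5: D#, F##, A##, C##.
3rd = F##; 5th = A##.
F## up to A## spans 3 letter names and 4 semitones — a major third.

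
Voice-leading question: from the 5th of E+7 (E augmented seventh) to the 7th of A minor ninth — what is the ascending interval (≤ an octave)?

E+7 (E augmented seventh) has B# as its 5th, and A minor ninth has G as its 7th.
6 letter names make it a sixth; at 7 semitones (a whole step narrower than major) the quality is diminished.

d6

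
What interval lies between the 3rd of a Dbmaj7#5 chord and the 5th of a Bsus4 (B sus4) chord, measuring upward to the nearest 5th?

A1

The 3rd of Dbmaj7#5 is F; the 5th of Bsus4 (B sus4) is F#.
1 letter names make it a unison; at 1 semitone (a half step wider than perfect) the quality is augmented.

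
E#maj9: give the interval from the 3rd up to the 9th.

minor seventh

The chord tones of E#maj9 are E#, G##, B#, D##, F##.
That puts G## below F##.
G## up to F## is 10 semitones, a half step narrower than a major seventh, so the interval is minor.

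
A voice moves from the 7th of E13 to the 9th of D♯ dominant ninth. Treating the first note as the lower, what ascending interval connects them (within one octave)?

The 7th of E13 is D; the 9th of D♯ dominant ninth is E♯.
From D to E♯: 3 semitones over a second = augmented.

A2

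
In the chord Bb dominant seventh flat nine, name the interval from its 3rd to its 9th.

diminished seventh

Bb7b9 (Bb dominant seventh flat nine): Bb D F Ab Cb.
3rd = D; 9th = Cb.
D up to Cb is 9 semitones, a whole step narrower than a major seventh, so the interval is diminished.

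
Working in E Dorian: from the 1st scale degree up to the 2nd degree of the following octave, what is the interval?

Spelling E Dorian: E F♯ G A B C♯ D.
So we need the interval from E up to F♯.
Counting 9 letters and 14 half steps from E gives a major ninth.

major ninth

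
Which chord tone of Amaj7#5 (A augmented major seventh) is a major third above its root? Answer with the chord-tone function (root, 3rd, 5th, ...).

The chord tones of Amaj7#5 are A-C#-E#-G#.
The root is A. A major third above A is C#.
C# is the chord's 3rd.

3rd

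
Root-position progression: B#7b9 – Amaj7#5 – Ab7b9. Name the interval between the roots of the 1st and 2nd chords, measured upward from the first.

diminished seventh

The roots are B# and A.
B# up to A is 9 semitones, a whole step narrower than a major seventh, so the interval is diminished.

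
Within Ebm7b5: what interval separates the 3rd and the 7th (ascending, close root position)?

Spelling the chord: Eb–Gb–Bbb–Db.
The 3rd is Gb and the 7th is Db.
Gb up to Db spans 5 letter names and 7 semitones — a perfect fifth.

perfect fifth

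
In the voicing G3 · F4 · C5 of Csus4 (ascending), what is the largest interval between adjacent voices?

minor 7th

Adjacent intervals: G3→F4 = minor seventh; F4→C5 = perfect fifth.
The largest is G3 to F4, a minor seventh (10 semitones).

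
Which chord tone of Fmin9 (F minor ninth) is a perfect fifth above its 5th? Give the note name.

The chord tones of Fmin9 are F–Ab–C–Eb–G.
The 5th is C. A perfect fifth above C is G.
G is the chord's 9th.

G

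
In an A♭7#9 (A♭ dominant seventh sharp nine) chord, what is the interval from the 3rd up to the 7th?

Spelling the chord: A♭, C, E♭, G♭, B.
So we need the interval from C up to G♭.
From C to G♭: 6 semitones over a fifth = diminished.
That tritone between 3rd and 7th is what gives the dominant seventh its pull toward resolution.

diminished fifth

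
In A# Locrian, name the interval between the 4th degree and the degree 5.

minor second

Spelling A# Locrian: A# B C# D# E F# G#.
The 4th degree is D# and the 5th scale degree is E.
2 letter names make it a second; at 1 semitone (a half step narrower than major) the quality is minor.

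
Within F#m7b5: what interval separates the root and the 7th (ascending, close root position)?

The chord tones of F#ø (F# half-diminished seventh) are F#, A, C, E.
So we need the interval from F# up to E.
F# up to E is 10 semitones, a half step narrower than a major seventh, so the interval is minor.

minor seventh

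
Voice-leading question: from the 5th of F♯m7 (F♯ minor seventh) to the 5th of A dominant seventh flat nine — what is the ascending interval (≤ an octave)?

The 5th of F♯m7 (F♯ minor seventh) is C♯; the 5th of A dominant seventh flat nine is E.
C♯ up to E is 3 semitones, a half step narrower than a major third, so the interval is minor.

minor third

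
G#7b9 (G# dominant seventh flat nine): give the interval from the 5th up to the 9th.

diminished 5th

Spelling the chord: G# B# D# F# A.
That puts D# below A.
From D# to A: 6 semitones over a fifth = diminished.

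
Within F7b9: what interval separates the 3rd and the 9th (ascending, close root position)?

The chord tones of F dominant seventh flat nine are F–A–C–E♭–G♭.
That puts A below G♭.
7 letter names make it a seventh; at 9 semitones (a whole step narrower than major) the quality is diminished.

d7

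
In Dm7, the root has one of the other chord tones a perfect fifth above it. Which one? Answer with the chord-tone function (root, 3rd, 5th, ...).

The chord tones of Dmin7 are D-F-A-C.
The root is D. A perfect fifth above D is A.
A is the chord's 5th.

5th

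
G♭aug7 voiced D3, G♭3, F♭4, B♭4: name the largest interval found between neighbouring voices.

minor seventh

Adjacent intervals: D3→G♭3 = diminished fourth; G♭3→F♭4 = minor seventh; F♭4→B♭4 = augmented fourth.
The largest is G♭3 to F♭4, a minor seventh (10 semitones).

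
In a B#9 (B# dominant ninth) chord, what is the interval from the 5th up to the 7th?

minor third

B#9 (B# dominant ninth) is spelled B# D## F## A# C##.
The 5th is F## and the 7th is A#.
From F## to A#: 3 semitones over a third = minor.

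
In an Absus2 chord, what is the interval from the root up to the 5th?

Ab sus2 is spelled Ab Bb Eb.
Root = Ab; 5th = Eb.
Counting 5 letters and 7 half steps from Ab gives a perfect fifth.

P5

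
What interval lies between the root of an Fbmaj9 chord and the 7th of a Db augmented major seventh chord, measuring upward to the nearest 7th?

The root of Fbmaj9 is Fb; the 7th of Db augmented major seventh is C.
5 letter names make it a fifth; at 8 semitones (a half step wider than perfect) the quality is augmented.

augmented 5th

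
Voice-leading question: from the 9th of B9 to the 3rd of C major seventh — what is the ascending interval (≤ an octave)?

minor third

B9 has C♯ as its 9th, and C major seventh has E as its 3rd.
From C♯ to E: 3 semitones over a third = minor.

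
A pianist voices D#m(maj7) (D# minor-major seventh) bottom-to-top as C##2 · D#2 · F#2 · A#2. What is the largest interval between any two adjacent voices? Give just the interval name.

Adjacent intervals: C##2→D#2 = minor second; D#2→F#2 = minor third; F#2→A#2 = major third.
The largest is F#2 to A#2, a major third (4 semitones).

major third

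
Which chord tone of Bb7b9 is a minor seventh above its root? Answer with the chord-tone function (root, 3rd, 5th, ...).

7th

The chord tones of Bb7b9 are Bb D F Ab Cb.
The root is Bb. A minor seventh above Bb is Ab.
Ab is the chord's 7th.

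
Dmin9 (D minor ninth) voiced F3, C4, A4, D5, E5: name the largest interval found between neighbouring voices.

major sixth

Adjacent intervals: F3→C4 = perfect fifth; C4→A4 = major sixth; A4→D5 = perfect fourth; D5→E5 = major second.
The largest is C4 to A4, a major sixth (9 semitones).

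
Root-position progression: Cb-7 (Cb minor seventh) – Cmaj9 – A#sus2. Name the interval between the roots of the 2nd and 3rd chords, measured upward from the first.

The roots are C and A#.
6 letter names make it a sixth; at 10 semitones (a half step wider than major) the quality is augmented.

augmented sixth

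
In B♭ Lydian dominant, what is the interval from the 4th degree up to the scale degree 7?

The scale runs B♭ C D E F G A♭.
That puts E below A♭.
E up to A♭ is 4 semitones, a half step narrower than a perfect fourth, so the interval is diminished.

diminished fourth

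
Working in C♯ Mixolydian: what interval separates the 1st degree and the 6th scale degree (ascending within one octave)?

major sixth

The scale runs C♯ D♯ E♯ F♯ G♯ A♯ B.
The 1st degree is C♯ and the 6th degree is A♯.
From C♯ to A♯ is 9 semitones, exactly the major sixth.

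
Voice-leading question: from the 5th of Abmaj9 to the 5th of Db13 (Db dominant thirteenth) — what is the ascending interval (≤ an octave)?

perfect fourth

The 5th of Abmaj9 is Eb; the 5th of Db13 (Db dominant thirteenth) is Ab.
Counting 4 letters and 5 half steps from Eb gives a perfect fourth.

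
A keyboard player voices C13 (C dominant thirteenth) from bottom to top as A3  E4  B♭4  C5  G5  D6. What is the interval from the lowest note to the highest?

perfect 18th

The outer voices are A3 and D6.
A up to D spans 18 letter names and 29 semitones — a perfect 18th.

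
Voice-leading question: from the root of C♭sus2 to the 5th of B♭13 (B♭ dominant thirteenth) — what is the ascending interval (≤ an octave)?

augmented fourth

The root of C♭sus2 is C♭; the 5th of B♭13 (B♭ dominant thirteenth) is F.
From C♭ to F: 6 semitones over a fourth = augmented.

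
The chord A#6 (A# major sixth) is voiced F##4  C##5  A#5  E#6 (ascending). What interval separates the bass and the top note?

The outer voices are F##4 and E#6.
From F## to E#: 22 semitones over a fourteenth = minor.

minor 14th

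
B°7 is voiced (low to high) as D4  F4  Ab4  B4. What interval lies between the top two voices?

Those voices are Ab4 and B4.
2 letter names make it a second; at 3 semitones (a half step wider than major) the quality is augmented.

augmented second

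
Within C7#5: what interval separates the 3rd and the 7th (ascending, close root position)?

C augmented seventh is spelled C–E–G#–Bb.
The 3rd is E and the 7th is Bb.
E up to Bb is 6 semitones, a half step narrower than a perfect fifth, so the interval is diminished.
That tritone between 3rd and 7th is what gives the dominant seventh its pull toward resolution.

diminished fifth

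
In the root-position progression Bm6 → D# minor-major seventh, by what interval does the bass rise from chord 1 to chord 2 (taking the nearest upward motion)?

major 3rd

The roots are B and D#.
From B to D# is 4 semitones, exactly the major third.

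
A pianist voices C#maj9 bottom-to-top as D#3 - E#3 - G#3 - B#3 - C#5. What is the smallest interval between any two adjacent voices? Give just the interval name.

major second

Adjacent intervals: D#3→E#3 = major second; E#3→G#3 = minor third; G#3→B#3 = major third; B#3→C#5 = minor ninth.
The smallest is D#3 to E#3, a major second (2 semitones).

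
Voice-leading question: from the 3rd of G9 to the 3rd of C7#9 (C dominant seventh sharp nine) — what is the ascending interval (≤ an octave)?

P4

The 3rd of G9 is B; the 3rd of C7#9 (C dominant seventh sharp nine) is E.
Counting 4 letters and 5 half steps from B gives a perfect fourth.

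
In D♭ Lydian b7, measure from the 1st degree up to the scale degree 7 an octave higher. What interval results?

m14

Spelling D♭ Lydian b7: D♭ E♭ F G A♭ B♭ C♭.
The 1st degree is D♭ and the 7th degree (up an octave) is C♭.
From D♭ to C♭: 22 semitones over a fourteenth = minor.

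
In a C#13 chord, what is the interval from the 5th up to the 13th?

C#13 is spelled C#–E#–G#–B–D#–A#.
5th = G#; 13th = A#.
Counting 9 letters and 14 half steps from G# gives a major ninth.

major ninth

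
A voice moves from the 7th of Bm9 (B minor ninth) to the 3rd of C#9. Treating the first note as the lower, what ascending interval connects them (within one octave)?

The 7th of Bm9 (B minor ninth) is A; the 3rd of C#9 is E#.
A up to E# is 8 semitones, a half step wider than a perfect fifth, so the interval is augmented.

augmented 5th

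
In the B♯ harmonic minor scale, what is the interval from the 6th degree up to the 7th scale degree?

Spelling the B♯ harmonic minor scale: B♯ C𝄪 D♯ E♯ F𝄪 G♯ A𝄪.
6th degree = G♯; scale degree 7 = A𝄪.
2 letter names make it a second; at 3 semitones (a half step wider than major) the quality is augmented.

augmented second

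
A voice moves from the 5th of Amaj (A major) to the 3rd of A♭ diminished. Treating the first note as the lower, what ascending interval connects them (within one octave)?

Amaj (A major) has E as its 5th, and A♭ diminished has C♭ as its 3rd.
From E to C♭: 7 semitones over a sixth = diminished.

d6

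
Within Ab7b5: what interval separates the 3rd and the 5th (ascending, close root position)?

Spelling the chord: Ab–C–Ebb–Gb.
The 3rd is C and the 5th is Ebb.
From C to Ebb: 2 semitones over a third = diminished.

diminished third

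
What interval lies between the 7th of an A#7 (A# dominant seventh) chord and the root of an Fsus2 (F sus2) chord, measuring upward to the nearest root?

diminished seventh

A#7 (A# dominant seventh) has G# as its 7th, and Fsus2 (F sus2) has F as its root.
7 letter names make it a seventh; at 9 semitones (a whole step narrower than major) the quality is diminished.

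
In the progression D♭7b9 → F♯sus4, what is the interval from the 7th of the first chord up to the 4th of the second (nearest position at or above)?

augmented seventh

D♭7b9 has C♭ as its 7th, and F♯sus4 has B as its 4th.
C♭ up to B is 12 semitones, a half step wider than a major seventh, so the interval is augmented.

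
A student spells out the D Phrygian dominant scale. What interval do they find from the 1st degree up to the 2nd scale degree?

Spelling the D Phrygian dominant scale: D Eb F# G A Bb C.
1st degree = D; degree 2 = Eb.
D up to Eb is 1 semitone, a half step narrower than a major second, so the interval is minor.

minor second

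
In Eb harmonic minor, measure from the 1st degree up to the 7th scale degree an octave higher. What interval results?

Eb harmonic minor: Eb F Gb Ab Bb Cb D.
The 1st degree is Eb and the 7th scale degree (up an octave) is D.
Counting 14 letters and 23 half steps from Eb gives a major fourteenth.

major fourteenth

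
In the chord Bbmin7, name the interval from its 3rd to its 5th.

major third

Spelling the chord: Bb Db F Ab.
So we need the interval from Db up to F.
Db up to F spans 3 letter names and 4 semitones — a major third.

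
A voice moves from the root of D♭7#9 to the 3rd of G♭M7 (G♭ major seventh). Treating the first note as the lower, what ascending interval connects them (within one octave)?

major sixth

The root of D♭7#9 is D♭; the 3rd of G♭M7 (G♭ major seventh) is B♭.
D♭ up to B♭ spans 6 letter names and 9 semitones — a major sixth.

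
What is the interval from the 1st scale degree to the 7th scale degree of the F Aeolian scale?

Spelling the F Aeolian scale: F G A♭ B♭ C D♭ E♭.
That puts F below E♭.
From F to E♭: 10 semitones over a seventh = minor.

m7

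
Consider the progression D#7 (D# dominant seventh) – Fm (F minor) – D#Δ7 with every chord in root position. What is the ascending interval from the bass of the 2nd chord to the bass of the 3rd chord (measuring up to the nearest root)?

The roots are F and D#.
6 letter names make it a sixth; at 10 semitones (a half step wider than major) the quality is augmented.

augmented sixth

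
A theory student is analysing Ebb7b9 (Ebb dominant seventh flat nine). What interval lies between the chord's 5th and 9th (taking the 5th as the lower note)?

diminished fifth

Ebb7b9 (Ebb dominant seventh flat nine) is spelled Ebb Gb Bbb Dbb Fbb.
So we need the interval from Bbb up to Fbb.
Bbb up to Fbb is 6 semitones, a half step narrower than a perfect fifth, so the interval is diminished.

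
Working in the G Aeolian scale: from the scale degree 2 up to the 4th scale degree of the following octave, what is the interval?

minor tenth

Spelling the G Aeolian scale: G A Bb C D Eb F.
Scale degree 2 = A; degree 4 (up an octave) = C.
10 letter names make it a tenth; at 15 semitones (a half step narrower than major) the quality is minor.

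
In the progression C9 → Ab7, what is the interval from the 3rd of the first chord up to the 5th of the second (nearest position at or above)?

C9 has E as its 3rd, and Ab7 has Eb as its 5th.
From E to Eb: 11 semitones over an octave = diminished.

d8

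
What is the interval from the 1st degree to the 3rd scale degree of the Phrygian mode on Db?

Spelling the Phrygian mode on Db: Db Ebb Fb Gb Ab Bbb Cb.
So we need the interval from Db up to Fb.
Db up to Fb is 3 semitones, a half step narrower than a major third, so the interval is minor.

minor third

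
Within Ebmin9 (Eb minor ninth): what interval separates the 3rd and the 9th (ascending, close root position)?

Spelling the chord: Eb, Gb, Bb, Db, F.
3rd = Gb; 9th = F.
From Gb to F is 11 semitones, exactly the major seventh.

major seventh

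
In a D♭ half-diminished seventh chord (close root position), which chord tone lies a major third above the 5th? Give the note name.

Cb

Spelling the chord: D♭, F♭, A𝄫, C♭.
The 5th is A𝄫. A major third above A𝄫 is C♭.
C♭ is the chord's 7th.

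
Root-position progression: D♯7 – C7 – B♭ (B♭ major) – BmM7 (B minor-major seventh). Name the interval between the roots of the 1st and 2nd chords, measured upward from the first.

diminished seventh

The roots are D♯ and C.
From D♯ to C: 9 semitones over a seventh = diminished.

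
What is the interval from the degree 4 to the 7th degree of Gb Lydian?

P4

The scale runs Gb Ab Bb C Db Eb F.
Degree 4 = C; 7th scale degree = F.
C up to F spans 4 letter names and 5 semitones — a perfect fourth.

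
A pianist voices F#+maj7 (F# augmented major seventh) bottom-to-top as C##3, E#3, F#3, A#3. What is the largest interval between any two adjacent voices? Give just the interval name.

Adjacent intervals: C##3→E#3 = minor third; E#3→F#3 = minor second; F#3→A#3 = major third.
The largest is F#3 to A#3, a major third (4 semitones).

major third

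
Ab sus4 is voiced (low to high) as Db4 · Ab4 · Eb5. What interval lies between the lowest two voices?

perfect 5th

Those voices are Db4 and Ab4.
Counting 5 letters and 7 half steps from Db gives a perfect fifth.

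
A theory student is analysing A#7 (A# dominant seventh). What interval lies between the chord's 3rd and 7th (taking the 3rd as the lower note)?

The chord tones of A# dominant seventh are A#-C##-E#-G#.
That puts C## below G#.
From C## to G#: 6 semitones over a fifth = diminished.
This 3–7 tritone is the characteristic tension at the heart of the dominant sound.

diminished fifth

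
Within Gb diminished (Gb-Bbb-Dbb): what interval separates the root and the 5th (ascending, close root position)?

So we need the interval from Gb up to Dbb.
Gb up to Dbb is 6 semitones, a half step narrower than a perfect fifth, so the interval is diminished.

diminished 5th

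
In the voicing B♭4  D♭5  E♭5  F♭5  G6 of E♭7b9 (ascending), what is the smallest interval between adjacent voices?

Adjacent intervals: B♭4→D♭5 = minor third; D♭5→E♭5 = major second; E♭5→F♭5 = minor second; F♭5→G6 = augmented ninth.
The smallest is E♭5 to F♭5, a minor second (1 semitone).

minor 2nd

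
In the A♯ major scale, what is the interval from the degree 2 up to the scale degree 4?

The scale runs A♯ B♯ C𝄪 D♯ E♯ F𝄪 G𝄪.
That puts B♯ below D♯.
3 letter names make it a third; at 3 semitones (a half step narrower than major) the quality is minor.

minor third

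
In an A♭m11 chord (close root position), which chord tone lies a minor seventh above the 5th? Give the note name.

Db

The chord tones of A♭m11 are A♭–C♭–E♭–G♭–B♭–D♭.
The 5th is E♭. A minor seventh above E♭ is D♭.
D♭ is the chord's 11th.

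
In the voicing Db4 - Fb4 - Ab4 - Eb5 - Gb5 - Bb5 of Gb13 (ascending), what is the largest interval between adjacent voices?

perfect fifth

Adjacent intervals: Db4→Fb4 = minor third; Fb4→Ab4 = major third; Ab4→Eb5 = perfect fifth; Eb5→Gb5 = minor third; Gb5→Bb5 = major third.
The largest is Ab4 to Eb5, a perfect fifth (7 semitones).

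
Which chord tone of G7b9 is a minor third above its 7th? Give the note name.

Ab

The chord tones of G dominant seventh flat nine are G B D F Ab.
The 7th is F. A minor third above F is Ab.
Ab is the chord's 9th.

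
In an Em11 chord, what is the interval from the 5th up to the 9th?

Em11 is spelled E–G–B–D–F#–A.
The 5th is B and the 9th is F#.
Counting 5 letters and 7 half steps from B gives a perfect fifth.

perfect fifth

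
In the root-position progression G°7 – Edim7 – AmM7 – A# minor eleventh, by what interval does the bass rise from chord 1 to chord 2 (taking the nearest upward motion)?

M6

The roots are G and E.
Counting 6 letters and 9 half steps from G gives a major sixth.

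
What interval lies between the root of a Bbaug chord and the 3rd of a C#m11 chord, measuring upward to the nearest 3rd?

augmented 4th

The root of Bbaug is Bb; the 3rd of C#m11 is E.
4 letter names make it a fourth; at 6 semitones (a half step wider than perfect) the quality is augmented.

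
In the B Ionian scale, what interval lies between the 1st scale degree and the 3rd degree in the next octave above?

M10

Spelling the B Ionian scale: B C# D# E F# G# A#.
The 1st scale degree is B and the scale degree 3 (up an octave) is D#.
Counting 10 letters and 16 half steps from B gives a major tenth.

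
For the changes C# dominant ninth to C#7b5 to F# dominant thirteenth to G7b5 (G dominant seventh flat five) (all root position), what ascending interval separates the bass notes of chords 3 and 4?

The roots are F# and G.
F# up to G is 1 semitone, a half step narrower than a major second, so the interval is minor.

minor 2nd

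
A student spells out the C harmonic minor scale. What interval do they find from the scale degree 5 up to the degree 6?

Spelling the C harmonic minor scale: C D Eb F G Ab B.
So we need the interval from G up to Ab.
2 letter names make it a second; at 1 semitone (a half step narrower than major) the quality is minor.

minor second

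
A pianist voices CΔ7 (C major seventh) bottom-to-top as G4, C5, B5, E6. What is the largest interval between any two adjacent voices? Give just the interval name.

Adjacent intervals: G4→C5 = perfect fourth; C5→B5 = major seventh; B5→E6 = perfect fourth.
The largest is C5 to B5, a major seventh (11 semitones).

major seventh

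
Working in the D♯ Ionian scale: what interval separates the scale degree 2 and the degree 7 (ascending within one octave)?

M6

D♯ major: D♯ E♯ F𝄪 G♯ A♯ B♯ C𝄪.
So we need the interval from E♯ up to C𝄪.
E♯ up to C𝄪 spans 6 letter names and 9 semitones — a major sixth.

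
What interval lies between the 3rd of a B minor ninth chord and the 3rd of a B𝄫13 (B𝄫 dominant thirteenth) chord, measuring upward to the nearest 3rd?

diminished 8th

B minor ninth has D as its 3rd, and B𝄫13 (B𝄫 dominant thirteenth) has D♭ as its 3rd.
From D to D♭: 11 semitones over an octave = diminished.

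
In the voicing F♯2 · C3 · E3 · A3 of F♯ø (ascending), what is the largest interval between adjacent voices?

diminished fifth

Adjacent intervals: F♯2→C3 = diminished fifth; C3→E3 = major third; E3→A3 = perfect fourth.
The largest is F♯2 to C3, a diminished fifth (6 semitones).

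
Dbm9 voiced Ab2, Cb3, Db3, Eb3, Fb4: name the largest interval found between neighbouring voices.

Adjacent intervals: Ab2→Cb3 = minor third; Cb3→Db3 = major second; Db3→Eb3 = major second; Eb3→Fb4 = minor ninth.
The largest is Eb3 to Fb4, a minor ninth (13 semitones).

minor ninth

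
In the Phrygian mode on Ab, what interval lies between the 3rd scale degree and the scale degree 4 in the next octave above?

major ninth

Ab phrygian: Ab Bbb Cb Db Eb Fb Gb.
The 3rd scale degree is Cb and the scale degree 4 (up an octave) is Db.
Counting 9 letters and 14 half steps from Cb gives a major ninth.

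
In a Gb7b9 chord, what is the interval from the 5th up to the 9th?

d5

Gb7b9: Gb-Bb-Db-Fb-Abb.
So we need the interval from Db up to Abb.
From Db to Abb: 6 semitones over a fifth = diminished.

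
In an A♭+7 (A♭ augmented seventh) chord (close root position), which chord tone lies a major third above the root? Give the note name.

A♭ augmented seventh: A♭ C E G♭.
The root is A♭. A major third above A♭ is C.
C is the chord's 3rd.

C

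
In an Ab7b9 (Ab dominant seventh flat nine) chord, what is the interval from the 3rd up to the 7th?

Ab7b9 (Ab dominant seventh flat nine): Ab C Eb Gb Bbb.
That puts C below Gb.
5 letter names make it a fifth; at 6 semitones (a half step narrower than perfect) the quality is diminished.

diminished fifth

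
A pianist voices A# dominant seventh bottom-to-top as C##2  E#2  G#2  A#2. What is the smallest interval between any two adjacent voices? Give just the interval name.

major 2nd

Adjacent intervals: C##2→E#2 = minor third; E#2→G#2 = minor third; G#2→A#2 = major second.
The smallest is G#2 to A#2, a major second (2 semitones).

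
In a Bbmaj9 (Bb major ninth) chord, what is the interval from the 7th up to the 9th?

The chord tones of Bbmaj9 (Bb major ninth) are Bb, D, F, A, C.
That puts A below C.
A up to C is 3 semitones, a half step narrower than a major third, so the interval is minor.

minor 3rd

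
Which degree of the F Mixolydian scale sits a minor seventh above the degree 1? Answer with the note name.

The scale is F G A Bb C D Eb.
The degree 1 is F; a minor seventh above that is Eb — scale degree 7.

Eb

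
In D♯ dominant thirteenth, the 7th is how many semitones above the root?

D♯13 is spelled D♯, F𝄪, A♯, C♯, E♯, B♯.
D♯ to C♯ is a minor seventh: 10 semitones.

10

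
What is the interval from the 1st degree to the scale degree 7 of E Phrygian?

m7

Spelling E Phrygian: E F G A B C D.
1st degree = E; 7th degree = D.
7 letter names make it a seventh; at 10 semitones (a half step narrower than major) the quality is minor.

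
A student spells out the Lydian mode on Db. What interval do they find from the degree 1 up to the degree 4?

augmented fourth

Spelling the Lydian mode on Db: Db Eb F G Ab Bb C.
So we need the interval from Db up to G.
Db up to G is 6 semitones, a half step wider than a perfect fourth, so the interval is augmented.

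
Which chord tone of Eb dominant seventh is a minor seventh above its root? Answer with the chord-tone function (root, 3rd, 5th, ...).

Spelling the chord: Eb–G–Bb–Db.
The root is Eb. A minor seventh above Eb is Db.
Db is the chord's 7th.

7th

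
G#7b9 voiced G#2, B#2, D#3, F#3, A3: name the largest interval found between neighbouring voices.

Adjacent intervals: G#2→B#2 = major third; B#2→D#3 = minor third; D#3→F#3 = minor third; F#3→A3 = minor third.
The largest is G#2 to B#2, a major third (4 semitones).

M3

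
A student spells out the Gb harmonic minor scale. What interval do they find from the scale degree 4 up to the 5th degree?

Spelling the Gb harmonic minor scale: Gb Ab Bbb Cb Db Ebb F.
So we need the interval from Cb up to Db.
Counting 2 letters and 2 half steps from Cb gives a major second.

M2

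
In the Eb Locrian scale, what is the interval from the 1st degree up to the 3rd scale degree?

Eb locrian: Eb Fb Gb Ab Bbb Cb Db.
1st degree = Eb; degree 3 = Gb.
Eb up to Gb is 3 semitones, a half step narrower than a major third, so the interval is minor.

minor third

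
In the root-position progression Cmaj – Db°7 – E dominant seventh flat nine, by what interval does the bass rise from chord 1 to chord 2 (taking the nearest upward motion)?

minor 2nd

The roots are C and Db.
From C to Db: 1 semitone over a second = minor.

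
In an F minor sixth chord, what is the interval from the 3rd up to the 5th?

Fm6 is spelled F-A♭-C-D.
That puts A♭ below C.
A♭ up to C spans 3 letter names and 4 semitones — a major third.

major 3rd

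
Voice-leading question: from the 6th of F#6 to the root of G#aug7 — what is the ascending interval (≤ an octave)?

P4

The 6th of F#6 is D#; the root of G#aug7 is G#.
From D# to G# is 5 semitones, exactly the perfect fourth.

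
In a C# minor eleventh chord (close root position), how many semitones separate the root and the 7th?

10

C#m11 (C# minor eleventh) is spelled C#, E, G#, B, D#, F#.
C# to B is a minor seventh: 10 semitones.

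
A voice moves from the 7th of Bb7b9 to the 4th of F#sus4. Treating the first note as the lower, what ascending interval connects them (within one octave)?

augmented second

The 7th of Bb7b9 is Ab; the 4th of F#sus4 is B.
2 letter names make it a second; at 3 semitones (a half step wider than major) the quality is augmented.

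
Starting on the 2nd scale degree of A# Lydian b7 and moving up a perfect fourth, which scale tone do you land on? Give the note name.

E#

The scale is A# B# C## D## E# F## G#.
The 2nd scale degree is B#; a perfect fourth above that is E# — scale degree 5.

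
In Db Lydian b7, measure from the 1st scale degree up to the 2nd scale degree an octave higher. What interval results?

The scale runs Db Eb F G Ab Bb Cb.
The 1st scale degree is Db and the degree 2 (up an octave) is Eb.
Counting 9 letters and 14 half steps from Db gives a major ninth.

major ninth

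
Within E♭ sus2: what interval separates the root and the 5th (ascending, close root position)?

The chord tones of E♭ sus2 are E♭ F B♭.
So we need the interval from E♭ up to B♭.
E♭ up to B♭ spans 5 letter names and 7 semitones — a perfect fifth.

perfect fifth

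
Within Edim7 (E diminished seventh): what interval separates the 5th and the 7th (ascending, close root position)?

Edim7: E–G–Bb–Db.
That puts Bb below Db.
3 letter names make it a third; at 3 semitones (a half step narrower than major) the quality is minor.

minor third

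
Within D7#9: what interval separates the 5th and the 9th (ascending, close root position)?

The chord tones of D7#9 (D dominant seventh sharp nine) are D–F#–A–C–E#.
The 5th is A and the 9th is E#.
A up to E# is 8 semitones, a half step wider than a perfect fifth, so the interval is augmented.

augmented fifth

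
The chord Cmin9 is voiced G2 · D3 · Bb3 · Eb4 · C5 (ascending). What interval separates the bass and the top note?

The outer voices are G2 and C5.
From G to C is 29 semitones, exactly the perfect 18th.

perfect 18th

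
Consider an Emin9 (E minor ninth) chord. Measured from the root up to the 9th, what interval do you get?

major ninth

E minor ninth is spelled E-G-B-D-F#.
The root is E and the 9th is F#.
Counting 9 letters and 14 half steps from E gives a major ninth.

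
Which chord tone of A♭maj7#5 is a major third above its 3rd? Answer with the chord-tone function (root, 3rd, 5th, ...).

5th

A♭+maj7 (A♭ augmented major seventh): A♭-C-E-G.
The 3rd is C. A major third above C is E.
E is the chord's 5th.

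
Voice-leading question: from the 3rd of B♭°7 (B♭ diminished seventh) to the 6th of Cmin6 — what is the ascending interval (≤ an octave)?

The 3rd of B♭°7 (B♭ diminished seventh) is D♭; the 6th of Cmin6 is A.
5 letter names make it a fifth; at 8 semitones (a half step wider than perfect) the quality is augmented.

augmented fifth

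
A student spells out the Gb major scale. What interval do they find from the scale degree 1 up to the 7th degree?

Spelling the Gb major scale: Gb Ab Bb Cb Db Eb F.
The scale degree 1 is Gb and the 7th scale degree is F.
Counting 7 letters and 11 half steps from Gb gives a major seventh.

M7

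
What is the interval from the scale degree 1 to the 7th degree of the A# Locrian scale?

minor seventh

The scale runs A# B C# D# E F# G#.
Scale degree 1 = A#; 7th scale degree = G#.
From A# to G#: 10 semitones over a seventh = minor.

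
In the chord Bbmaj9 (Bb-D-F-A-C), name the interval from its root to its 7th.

major seventh

Root = Bb; 7th = A.
Bb up to A spans 7 letter names and 11 semitones — a major seventh.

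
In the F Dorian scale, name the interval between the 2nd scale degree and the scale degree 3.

F dorian: F G A♭ B♭ C D E♭.
That puts G below A♭.
2 letter names make it a second; at 1 semitone (a half step narrower than major) the quality is minor.

minor second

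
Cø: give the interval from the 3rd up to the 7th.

perfect 5th

The chord tones of Cø7 (C half-diminished seventh) are C, E♭, G♭, B♭.
The 3rd is E♭ and the 7th is B♭.
Counting 5 letters and 7 half steps from E♭ gives a perfect fifth.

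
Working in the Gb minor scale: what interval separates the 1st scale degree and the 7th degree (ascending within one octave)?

minor seventh

Gb natural minor: Gb Ab Bbb Cb Db Ebb Fb.
1st scale degree = Gb; 7th degree = Fb.
Gb up to Fb is 10 semitones, a half step narrower than a major seventh, so the interval is minor.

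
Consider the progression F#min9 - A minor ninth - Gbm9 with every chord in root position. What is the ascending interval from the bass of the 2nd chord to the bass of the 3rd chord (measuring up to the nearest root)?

The roots are A and Gb.
A up to Gb is 9 semitones, a whole step narrower than a major seventh, so the interval is diminished.

diminished seventh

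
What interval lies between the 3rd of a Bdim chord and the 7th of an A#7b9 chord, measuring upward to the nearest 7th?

Bdim has D as its 3rd, and A#7b9 has G# as its 7th.
D up to G# is 6 semitones, a half step wider than a perfect fourth, so the interval is augmented.

A4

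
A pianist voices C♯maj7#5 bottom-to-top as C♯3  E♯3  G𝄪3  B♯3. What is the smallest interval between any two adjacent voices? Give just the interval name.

minor third

Adjacent intervals: C♯3→E♯3 = major third; E♯3→G𝄪3 = major third; G𝄪3→B♯3 = minor third.
The smallest is G𝄪3 to B♯3, a minor third (3 semitones).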